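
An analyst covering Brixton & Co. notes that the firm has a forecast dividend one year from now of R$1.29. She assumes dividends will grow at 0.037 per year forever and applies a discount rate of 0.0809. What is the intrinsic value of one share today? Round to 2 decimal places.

Gordon growth model: P₀ = D₁/(r − g), with D₁ = 1.29 given directly.
P₀ = 1.2900 / (0.0809 − 0.037) = 1.2900 / 0.0439 = 29.3850

R$29.38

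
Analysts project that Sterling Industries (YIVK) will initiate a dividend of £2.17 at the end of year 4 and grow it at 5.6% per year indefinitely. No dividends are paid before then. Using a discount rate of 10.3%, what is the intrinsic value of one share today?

Deferred-dividend DDM. At t=3 the remaining stream is a growing perpetuity with first payment D_4 = 2.17.
V_3 = D_4/(r−g) = 2.17/(0.103−0.056) = 46.1702
P₀ = V_3/(1+r)^3 = 46.1702/(1+0.103)^3 = 34.4061

£34.41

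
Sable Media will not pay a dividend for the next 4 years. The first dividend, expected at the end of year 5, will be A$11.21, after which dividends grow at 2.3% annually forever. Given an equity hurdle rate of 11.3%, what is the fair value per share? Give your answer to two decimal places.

A$81.17

Deferred-dividend DDM. At t=4 the remaining stream is a growing perpetuity with first payment D_5 = 11.21.
V_4 = D_5/(r−g) = 11.21/(0.113−0.023) = 124.5556
P₀ = V_4/(1+r)^4 = 124.5556/(1+0.113)^4 = 81.1676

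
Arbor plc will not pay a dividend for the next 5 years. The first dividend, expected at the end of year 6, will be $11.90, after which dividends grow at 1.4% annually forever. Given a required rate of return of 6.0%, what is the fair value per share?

Deferred-dividend DDM. At t=5 the remaining stream is a growing perpetuity with first payment D_6 = 11.90.
V_5 = D_6/(r−g) = 11.90/(0.06−0.014) = 258.6957
P₀ = V_5/(1+r)^5 = 258.6957/(1+0.06)^5 = 193.3124

$193.31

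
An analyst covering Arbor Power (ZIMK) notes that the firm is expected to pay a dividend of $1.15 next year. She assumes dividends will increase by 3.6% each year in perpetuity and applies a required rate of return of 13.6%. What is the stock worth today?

$11.50

Gordon growth model: P₀ = D₁/(r − g), with D₁ = 1.15 given directly.
P₀ = 1.1500 / (0.136 − 0.036) = 1.1500 / 0.1 = 11.5000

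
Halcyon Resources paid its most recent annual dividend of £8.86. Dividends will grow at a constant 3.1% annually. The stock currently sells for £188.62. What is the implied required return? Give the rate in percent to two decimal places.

7.94%

Rearranging the constant-growth DDM: r = D₁/P₀ + g.
D₁ = 8.86 × (1 + 0.031) = 9.1347.
r = 9.1347 / 188.62 + 0.031 = 0.04843 + 0.031 = 0.07943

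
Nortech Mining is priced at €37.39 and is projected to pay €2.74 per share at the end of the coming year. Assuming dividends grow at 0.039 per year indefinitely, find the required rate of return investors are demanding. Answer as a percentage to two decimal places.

11.23%

Rearranging the constant-growth DDM: r = D₁/P₀ + g.
r = 2.7400 / 37.39 + 0.039 = 0.07328 + 0.039 = 0.11228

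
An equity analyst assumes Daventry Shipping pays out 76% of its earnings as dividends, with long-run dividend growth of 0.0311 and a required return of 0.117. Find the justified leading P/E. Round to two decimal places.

8.85

Justified leading P/E = b/(r−g) = 0.76/(0.117−0.0311) = 8.8475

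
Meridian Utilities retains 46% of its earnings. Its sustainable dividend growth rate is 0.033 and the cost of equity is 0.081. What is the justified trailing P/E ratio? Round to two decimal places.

Payout ratio b = 1 − 0.46 = 0.54.
Justified trailing P/E = b(1+g)/(r−g) = 0.54×(1+0.033)/(0.081−0.033) = 11.6212

11.62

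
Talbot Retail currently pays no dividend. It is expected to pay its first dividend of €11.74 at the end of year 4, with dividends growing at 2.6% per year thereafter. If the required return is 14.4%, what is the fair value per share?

€66.45

Deferred-dividend DDM. At t=3 the remaining stream is a growing perpetuity with first payment D_4 = 11.74.
V_3 = D_4/(r−g) = 11.74/(0.144−0.026) = 99.4915
P₀ = V_3/(1+r)^3 = 99.4915/(1+0.144)^3 = 66.4520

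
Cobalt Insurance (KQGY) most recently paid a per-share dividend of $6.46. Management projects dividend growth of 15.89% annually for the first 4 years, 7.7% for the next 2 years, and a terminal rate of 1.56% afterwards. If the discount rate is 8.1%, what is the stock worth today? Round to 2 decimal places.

Three-stage DDM. Project D₁…D_6; terminal Gordon value at t=6 with g = 0.0156; discount at r = 0.081.
D_1 = 7.4865
D_2 = 8.6761
D_3 = 10.0547
D_4 = 11.6524
D_5 = 12.5497
D_6 = 13.5160
TV_6 = 13.7268/(0.081−0.0156) = 209.8905
P₀ = Σ Dₜ/(1+r)ᵗ + TV_6/(1+r)^6 = 179.3490

$179.35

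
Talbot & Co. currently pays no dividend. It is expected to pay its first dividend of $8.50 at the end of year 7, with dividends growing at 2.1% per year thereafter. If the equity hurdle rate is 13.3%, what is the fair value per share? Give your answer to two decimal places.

$35.88

Deferred-dividend DDM. At t=6 the remaining stream is a growing perpetuity with first payment D_7 = 8.50.
V_6 = D_7/(r−g) = 8.50/(0.133−0.021) = 75.8929
P₀ = V_6/(1+r)^6 = 75.8929/(1+0.133)^6 = 35.8774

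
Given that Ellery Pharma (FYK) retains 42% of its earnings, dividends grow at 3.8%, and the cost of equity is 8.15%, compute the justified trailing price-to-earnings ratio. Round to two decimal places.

Payout ratio b = 1 − 0.42 = 0.58.
Justified trailing P/E = b(1+g)/(r−g) = 0.58×(1+0.038)/(0.0815−0.038) = 13.8400

13.84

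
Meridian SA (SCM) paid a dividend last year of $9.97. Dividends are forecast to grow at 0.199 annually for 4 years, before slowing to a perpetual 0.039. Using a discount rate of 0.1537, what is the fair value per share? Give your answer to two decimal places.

Two-stage DDM. Project D₁…D_4 at 0.199, terminal growth 0.039, discount at r = 0.1537.
D_1 = 11.9540
D_2 = 14.3329
D_3 = 17.1851
D_4 = 20.6050
Terminal value at t=4: TV = D_5/(r−g) = 21.4086/(0.1537−0.039) = 186.6483
P₀ = 11.9540/(1+0.1537)^1 + 14.3329/(1+0.1537)^2 + 17.1851/(1+0.1537)^3 + 20.6050/(1+0.1537)^4 + 186.6483/(1+0.1537)^4 = 149.3058

$149.31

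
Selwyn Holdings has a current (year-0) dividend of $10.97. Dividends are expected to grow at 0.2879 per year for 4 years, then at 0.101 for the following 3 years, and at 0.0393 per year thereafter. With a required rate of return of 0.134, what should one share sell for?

Three-stage DDM. Project D₁…D_7; terminal Gordon value at t=7 with g = 0.0393; discount at r = 0.134.
D_1 = 14.1283
D_2 = 18.1958
D_3 = 23.4344
D_4 = 30.1811
D_5 = 33.2294
D_6 = 36.5856
D_7 = 40.2807
TV_7 = 41.8637/(0.134−0.0393) = 442.0670
P₀ = Σ Dₜ/(1+r)ᵗ + TV_7/(1+r)^7 = 295.8709

$295.87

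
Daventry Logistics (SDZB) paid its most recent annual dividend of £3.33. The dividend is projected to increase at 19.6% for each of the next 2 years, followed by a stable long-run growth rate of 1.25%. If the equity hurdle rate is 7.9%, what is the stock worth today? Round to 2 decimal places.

Two-stage DDM. Project D₁…D_2 at 0.196, terminal growth 0.0125, discount at r = 0.079.
D_1 = 3.9827
D_2 = 4.7633
Terminal value at t=2: TV = D_3/(r−g) = 4.8228/(0.079−0.0125) = 72.5237
P₀ = 3.9827/(1+0.079)^1 + 4.7633/(1+0.079)^2 + 72.5237/(1+0.079)^2 = 70.0751

£70.08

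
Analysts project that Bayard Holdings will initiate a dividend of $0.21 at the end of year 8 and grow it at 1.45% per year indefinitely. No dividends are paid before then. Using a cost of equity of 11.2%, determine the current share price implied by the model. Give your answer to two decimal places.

$1.02

Deferred-dividend DDM. At t=7 the remaining stream is a growing perpetuity with first payment D_8 = 0.21.
V_7 = D_8/(r−g) = 0.21/(0.112−0.0145) = 2.1538
P₀ = V_7/(1+r)^7 = 2.1538/(1+0.112)^7 = 1.0244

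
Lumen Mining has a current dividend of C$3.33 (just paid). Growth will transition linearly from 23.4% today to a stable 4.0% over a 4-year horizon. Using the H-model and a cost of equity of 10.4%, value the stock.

C$74.30

H-model: P₀ = D₀[(1+g_L) + H(g_S−g_L)]/(r−g_L), with H = 4/2 = 2.
P₀ = 3.33 × [(1+0.04) + 2×(0.234−0.04)] / (0.104−0.04)
   = 3.33 × 1.4280 / 0.064 = 74.3006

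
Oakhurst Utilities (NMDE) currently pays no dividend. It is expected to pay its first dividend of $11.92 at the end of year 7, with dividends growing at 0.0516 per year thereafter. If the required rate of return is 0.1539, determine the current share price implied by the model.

$49.36

Deferred-dividend DDM. At t=6 the remaining stream is a growing perpetuity with first payment D_7 = 11.92.
V_6 = D_7/(r−g) = 11.92/(0.1539−0.0516) = 116.5200
P₀ = V_6/(1+r)^6 = 116.5200/(1+0.1539)^6 = 49.3619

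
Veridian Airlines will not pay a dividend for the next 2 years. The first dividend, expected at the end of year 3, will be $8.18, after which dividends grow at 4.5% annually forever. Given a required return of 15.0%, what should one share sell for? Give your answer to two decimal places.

$58.91

Deferred-dividend DDM. At t=2 the remaining stream is a growing perpetuity with first payment D_3 = 8.18.
V_2 = D_3/(r−g) = 8.18/(0.15−0.045) = 77.9048
P₀ = V_2/(1+r)^2 = 77.9048/(1+0.15)^2 = 58.9072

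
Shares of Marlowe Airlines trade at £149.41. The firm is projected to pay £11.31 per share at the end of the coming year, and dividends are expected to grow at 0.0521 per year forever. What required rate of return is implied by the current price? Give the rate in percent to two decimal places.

Rearranging the constant-growth DDM: r = D₁/P₀ + g.
r = 11.3100 / 149.41 + 0.0521 = 0.07570 + 0.0521 = 0.12780

12.78%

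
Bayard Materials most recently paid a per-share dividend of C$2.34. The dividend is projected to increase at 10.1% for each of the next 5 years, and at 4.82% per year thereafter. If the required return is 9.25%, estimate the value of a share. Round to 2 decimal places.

Two-stage DDM. Project D₁…D_5 at 0.101, terminal growth 0.0482, discount at r = 0.0925.
D_1 = 2.5763
D_2 = 2.8366
D_3 = 3.1230
D_4 = 3.4385
D_5 = 3.7858
Terminal value at t=5: TV = D_6/(r−g) = 3.9682/(0.0925−0.0482) = 89.5763
P₀ = 2.5763/(1+0.0925)^1 + 2.8366/(1+0.0925)^2 + 3.1230/(1+0.0925)^3 + 3.4385/(1+0.0925)^4 + 3.7858/(1+0.0925)^5 + 89.5763/(1+0.0925)^5 = 69.5313

C$69.53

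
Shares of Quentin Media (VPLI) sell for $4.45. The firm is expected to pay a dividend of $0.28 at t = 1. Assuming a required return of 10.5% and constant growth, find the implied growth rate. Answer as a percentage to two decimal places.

4.21%

From P₀ = D₁/(r − g), the implied growth is g = r − D₁/P₀.
g = 0.105 − 0.28/4.45 = 0.105 − 0.06292 = 0.04208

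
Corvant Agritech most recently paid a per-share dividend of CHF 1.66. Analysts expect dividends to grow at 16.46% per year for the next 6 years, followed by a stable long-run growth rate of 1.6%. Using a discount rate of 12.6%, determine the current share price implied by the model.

CHF 29.99

Two-stage DDM. Project D₁…D_6 at 0.1646, terminal growth 0.016, discount at r = 0.126.
D_1 = 1.9332
D_2 = 2.2514
D_3 = 2.6220
D_4 = 3.0536
D_5 = 3.5562
D_6 = 4.1416
Terminal value at t=6: TV = D_7/(r−g) = 4.2079/(0.126−0.016) = 38.2534
P₀ = 1.9332/(1+0.126)^1 + 2.2514/(1+0.126)^2 + 2.6220/(1+0.126)^3 + 3.0536/(1+0.126)^4 + 3.5562/(1+0.126)^5 + 4.1416/(1+0.126)^6 + 38.2534/(1+0.126)^6 = 29.9946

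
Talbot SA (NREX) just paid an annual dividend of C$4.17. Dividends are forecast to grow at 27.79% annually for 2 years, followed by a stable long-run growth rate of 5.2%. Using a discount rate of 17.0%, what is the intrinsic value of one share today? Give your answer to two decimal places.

C$53.88

Two-stage DDM. Project D₁…D_2 at 0.2779, terminal growth 0.052, discount at r = 0.17.
D_1 = 5.3288
D_2 = 6.8097
Terminal value at t=2: TV = D_3/(r−g) = 7.1638/(0.17−0.052) = 60.7105
P₀ = 5.3288/(1+0.17)^1 + 6.8097/(1+0.17)^2 + 60.7105/(1+0.17)^2 = 53.8790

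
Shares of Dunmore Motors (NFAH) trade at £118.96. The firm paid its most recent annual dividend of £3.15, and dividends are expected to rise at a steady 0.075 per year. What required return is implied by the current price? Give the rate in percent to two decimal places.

10.35%

Rearranging the constant-growth DDM: r = D₁/P₀ + g.
D₁ = 3.15 × (1 + 0.075) = 3.3862.
r = 3.3862 / 118.96 + 0.075 = 0.02847 + 0.075 = 0.10347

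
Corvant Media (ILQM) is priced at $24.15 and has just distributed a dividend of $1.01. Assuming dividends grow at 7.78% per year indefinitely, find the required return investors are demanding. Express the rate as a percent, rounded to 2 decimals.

12.29%

Rearranging the constant-growth DDM: r = D₁/P₀ + g.
D₁ = 1.01 × (1 + 0.0778) = 1.0886.
r = 1.0886 / 24.15 + 0.0778 = 0.04508 + 0.0778 = 0.12288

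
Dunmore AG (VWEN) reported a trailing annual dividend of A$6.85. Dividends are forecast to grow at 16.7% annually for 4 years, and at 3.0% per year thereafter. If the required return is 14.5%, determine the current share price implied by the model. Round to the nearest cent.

Two-stage DDM. Project D₁…D_4 at 0.167, terminal growth 0.03, discount at r = 0.145.
D_1 = 7.9939
D_2 = 9.3289
D_3 = 10.8869
D_4 = 12.7050
Terminal value at t=4: TV = D_5/(r−g) = 13.0861/(0.145−0.03) = 113.7924
P₀ = 7.9939/(1+0.145)^1 + 9.3289/(1+0.145)^2 + 10.8869/(1+0.145)^3 + 12.7050/(1+0.145)^4 + 113.7924/(1+0.145)^4 = 94.9468

A$94.95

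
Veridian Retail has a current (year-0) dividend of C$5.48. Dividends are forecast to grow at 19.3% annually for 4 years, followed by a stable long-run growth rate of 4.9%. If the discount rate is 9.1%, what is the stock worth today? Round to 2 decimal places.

Two-stage DDM. Project D₁…D_4 at 0.193, terminal growth 0.049, discount at r = 0.091.
D_1 = 6.5376
D_2 = 7.7994
D_3 = 9.3047
D_4 = 11.1005
Terminal value at t=4: TV = D_5/(r−g) = 11.6444/(0.091−0.049) = 277.2481
P₀ = 6.5376/(1+0.091)^1 + 7.7994/(1+0.091)^2 + 9.3047/(1+0.091)^3 + 11.1005/(1+0.091)^4 + 277.2481/(1+0.091)^4 = 223.2356

C$223.24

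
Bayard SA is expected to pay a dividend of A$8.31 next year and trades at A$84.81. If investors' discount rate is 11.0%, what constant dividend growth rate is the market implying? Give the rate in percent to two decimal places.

1.20%

From P₀ = D₁/(r − g), the implied growth is g = r − D₁/P₀.
g = 0.11 − 8.31/84.81 = 0.11 − 0.09798 = 0.01202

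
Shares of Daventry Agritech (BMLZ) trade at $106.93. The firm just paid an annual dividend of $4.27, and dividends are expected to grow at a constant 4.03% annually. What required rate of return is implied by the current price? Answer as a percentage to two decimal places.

8.18%

Rearranging the constant-growth DDM: r = D₁/P₀ + g.
D₁ = 4.27 × (1 + 0.0403) = 4.4421.
r = 4.4421 / 106.93 + 0.0403 = 0.04154 + 0.0403 = 0.08184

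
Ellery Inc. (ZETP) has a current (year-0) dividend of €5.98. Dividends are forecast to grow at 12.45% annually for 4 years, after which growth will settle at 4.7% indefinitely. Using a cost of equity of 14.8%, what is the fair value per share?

€79.79

Two-stage DDM. Project D₁…D_4 at 0.1245, terminal growth 0.047, discount at r = 0.148.
D_1 = 6.7245
D_2 = 7.5617
D_3 = 8.5031
D_4 = 9.5618
Terminal value at t=4: TV = D_5/(r−g) = 10.0112/(0.148−0.047) = 99.1207
P₀ = 6.7245/(1+0.148)^1 + 7.5617/(1+0.148)^2 + 8.5031/(1+0.148)^3 + 9.5618/(1+0.148)^4 + 99.1207/(1+0.148)^4 = 79.7892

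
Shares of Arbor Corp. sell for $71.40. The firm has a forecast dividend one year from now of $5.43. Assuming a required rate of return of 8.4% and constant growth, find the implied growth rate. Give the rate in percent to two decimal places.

From P₀ = D₁/(r − g), the implied growth is g = r − D₁/P₀.
g = 0.084 − 5.43/71.40 = 0.084 − 0.07605 = 0.00795

0.79%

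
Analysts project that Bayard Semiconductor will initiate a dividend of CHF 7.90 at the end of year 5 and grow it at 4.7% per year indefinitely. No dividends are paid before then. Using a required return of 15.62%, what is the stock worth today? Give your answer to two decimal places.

CHF 40.48

Deferred-dividend DDM. At t=4 the remaining stream is a growing perpetuity with first payment D_5 = 7.90.
V_4 = D_5/(r−g) = 7.90/(0.1562−0.047) = 72.3443
P₀ = V_4/(1+r)^4 = 72.3443/(1+0.1562)^4 = 40.4830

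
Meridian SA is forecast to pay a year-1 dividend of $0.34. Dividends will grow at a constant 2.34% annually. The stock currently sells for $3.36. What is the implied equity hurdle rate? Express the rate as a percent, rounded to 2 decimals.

12.46%

Rearranging the constant-growth DDM: r = D₁/P₀ + g.
r = 0.3400 / 3.36 + 0.0234 = 0.10119 + 0.0234 = 0.12459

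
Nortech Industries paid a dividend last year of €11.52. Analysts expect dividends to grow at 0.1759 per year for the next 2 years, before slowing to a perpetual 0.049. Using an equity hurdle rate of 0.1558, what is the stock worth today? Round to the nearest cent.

Two-stage DDM. Project D₁…D_2 at 0.1759, terminal growth 0.049, discount at r = 0.1558.
D_1 = 13.5464
D_2 = 15.9292
Terminal value at t=2: TV = D_3/(r−g) = 16.7097/(0.1558−0.049) = 156.4579
P₀ = 13.5464/(1+0.1558)^1 + 15.9292/(1+0.1558)^2 + 156.4579/(1+0.1558)^2 = 140.7648

€140.76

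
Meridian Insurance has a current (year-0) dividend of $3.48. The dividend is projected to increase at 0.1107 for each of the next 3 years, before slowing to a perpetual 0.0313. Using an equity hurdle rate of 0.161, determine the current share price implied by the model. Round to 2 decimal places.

$33.79

Two-stage DDM. Project D₁…D_3 at 0.1107, terminal growth 0.0313, discount at r = 0.161.
D_1 = 3.8652
D_2 = 4.2931
D_3 = 4.7684
Terminal value at t=3: TV = D_4/(r−g) = 4.9176/(0.161−0.0313) = 37.9153
P₀ = 3.8652/(1+0.161)^1 + 4.2931/(1+0.161)^2 + 4.7684/(1+0.161)^3 + 37.9153/(1+0.161)^3 = 33.7892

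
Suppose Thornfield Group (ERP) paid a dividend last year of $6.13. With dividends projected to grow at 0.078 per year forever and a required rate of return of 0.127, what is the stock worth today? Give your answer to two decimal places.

Gordon growth model: P₀ = D₁/(r − g). D₁ = 6.13 × (1 + 0.078) = 6.6081.
P₀ = 6.6081 / (0.127 − 0.078) = 6.6081 / 0.049 = 134.8600

$134.86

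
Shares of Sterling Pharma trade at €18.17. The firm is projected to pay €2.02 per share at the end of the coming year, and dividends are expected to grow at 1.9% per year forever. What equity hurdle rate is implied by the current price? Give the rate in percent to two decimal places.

Rearranging the constant-growth DDM: r = D₁/P₀ + g.
r = 2.0200 / 18.17 + 0.019 = 0.11117 + 0.019 = 0.13017

13.02%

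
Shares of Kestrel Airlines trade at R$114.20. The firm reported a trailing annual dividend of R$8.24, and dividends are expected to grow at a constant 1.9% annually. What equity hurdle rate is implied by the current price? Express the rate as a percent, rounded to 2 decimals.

9.25%

Rearranging the constant-growth DDM: r = D₁/P₀ + g.
D₁ = 8.24 × (1 + 0.019) = 8.3966.
r = 8.3966 / 114.20 + 0.019 = 0.07353 + 0.019 = 0.09253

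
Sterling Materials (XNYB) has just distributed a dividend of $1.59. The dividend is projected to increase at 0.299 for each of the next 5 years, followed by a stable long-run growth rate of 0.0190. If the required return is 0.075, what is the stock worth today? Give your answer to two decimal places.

Two-stage DDM. Project D₁…D_5 at 0.299, terminal growth 0.019, discount at r = 0.075.
D_1 = 2.0654
D_2 = 2.6830
D_3 = 3.4852
D_4 = 4.5272
D_5 = 5.8809
Terminal value at t=5: TV = D_6/(r−g) = 5.9926/(0.075−0.019) = 107.0112
P₀ = 2.0654/(1+0.075)^1 + 2.6830/(1+0.075)^2 + 3.4852/(1+0.075)^3 + 4.5272/(1+0.075)^4 + 5.8809/(1+0.075)^5 + 107.0112/(1+0.075)^5 = 89.0743

$89.07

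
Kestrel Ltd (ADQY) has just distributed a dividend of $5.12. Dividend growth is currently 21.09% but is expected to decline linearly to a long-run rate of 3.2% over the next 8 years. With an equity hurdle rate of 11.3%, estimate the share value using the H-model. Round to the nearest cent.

H-model: P₀ = D₀[(1+g_L) + H(g_S−g_L)]/(r−g_L), with H = 8/2 = 4.
P₀ = 5.12 × [(1+0.032) + 4×(0.2109−0.032)] / (0.113−0.032)
   = 5.12 × 1.7476 / 0.081 = 110.4656

$110.47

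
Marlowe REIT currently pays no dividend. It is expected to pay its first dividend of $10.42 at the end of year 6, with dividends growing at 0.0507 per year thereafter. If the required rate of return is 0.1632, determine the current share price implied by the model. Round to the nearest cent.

$43.50

Deferred-dividend DDM. At t=5 the remaining stream is a growing perpetuity with first payment D_6 = 10.42.
V_5 = D_6/(r−g) = 10.42/(0.1632−0.0507) = 92.6222
P₀ = V_5/(1+r)^5 = 92.6222/(1+0.1632)^5 = 43.4954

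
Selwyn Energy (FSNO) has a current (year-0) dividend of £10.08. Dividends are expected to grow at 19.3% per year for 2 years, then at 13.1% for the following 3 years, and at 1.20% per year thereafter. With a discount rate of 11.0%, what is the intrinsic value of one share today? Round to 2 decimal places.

£185.94

Three-stage DDM. Project D₁…D_5; terminal Gordon value at t=5 with g = 0.012; discount at r = 0.11.
D_1 = 12.0254
D_2 = 14.3463
D_3 = 16.2257
D_4 = 18.3513
D_5 = 20.7553
TV_5 = 21.0044/(0.11−0.012) = 214.3303
P₀ = Σ Dₜ/(1+r)ᵗ + TV_5/(1+r)^5 = 185.9421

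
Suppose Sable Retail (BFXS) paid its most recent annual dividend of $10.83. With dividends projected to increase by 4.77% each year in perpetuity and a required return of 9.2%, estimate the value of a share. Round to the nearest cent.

Gordon growth model: P₀ = D₁/(r − g). D₁ = 10.83 × (1 + 0.0477) = 11.3466.
P₀ = 11.3466 / (0.092 − 0.0477) = 11.3466 / 0.0443 = 256.1307

$256.13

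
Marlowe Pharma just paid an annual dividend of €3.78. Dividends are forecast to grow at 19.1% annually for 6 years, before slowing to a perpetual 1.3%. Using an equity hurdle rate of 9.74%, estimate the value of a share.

€104.64

Two-stage DDM. Project D₁…D_6 at 0.191, terminal growth 0.013, discount at r = 0.0974.
D_1 = 4.5020
D_2 = 5.3619
D_3 = 6.3860
D_4 = 7.6057
D_5 = 9.0584
D_6 = 10.7885
Terminal value at t=6: TV = D_7/(r−g) = 10.9288/(0.0974−0.013) = 129.4880
P₀ = 4.5020/(1+0.0974)^1 + 5.3619/(1+0.0974)^2 + 6.3860/(1+0.0974)^3 + 7.6057/(1+0.0974)^4 + 9.0584/(1+0.0974)^5 + 10.7885/(1+0.0974)^6 + 129.4880/(1+0.0974)^6 = 104.6372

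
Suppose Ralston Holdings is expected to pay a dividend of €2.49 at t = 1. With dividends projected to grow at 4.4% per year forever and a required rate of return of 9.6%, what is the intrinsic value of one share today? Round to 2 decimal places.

Gordon growth model: P₀ = D₁/(r − g), with D₁ = 2.49 given directly.
P₀ = 2.4900 / (0.096 − 0.044) = 2.4900 / 0.052 = 47.8846

€47.88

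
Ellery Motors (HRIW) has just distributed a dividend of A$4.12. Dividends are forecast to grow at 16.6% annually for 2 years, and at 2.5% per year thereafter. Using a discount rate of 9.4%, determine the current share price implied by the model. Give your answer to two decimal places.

A$78.60

Two-stage DDM. Project D₁…D_2 at 0.166, terminal growth 0.025, discount at r = 0.094.
D_1 = 4.8039
D_2 = 5.6014
Terminal value at t=2: TV = D_3/(r−g) = 5.7414/(0.094−0.025) = 83.2088
P₀ = 4.8039/(1+0.094)^1 + 5.6014/(1+0.094)^2 + 83.2088/(1+0.094)^2 = 78.5953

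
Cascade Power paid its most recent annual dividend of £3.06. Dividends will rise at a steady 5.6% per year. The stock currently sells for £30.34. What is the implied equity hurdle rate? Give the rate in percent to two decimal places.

Rearranging the constant-growth DDM: r = D₁/P₀ + g.
D₁ = 3.06 × (1 + 0.056) = 3.2314.
r = 3.2314 / 30.34 + 0.056 = 0.10650 + 0.056 = 0.16250

16.25%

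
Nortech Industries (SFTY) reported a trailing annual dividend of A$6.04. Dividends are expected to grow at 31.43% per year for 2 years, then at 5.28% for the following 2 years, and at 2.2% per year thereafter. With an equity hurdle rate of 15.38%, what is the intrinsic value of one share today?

A$78.99

Three-stage DDM. Project D₁…D_4; terminal Gordon value at t=4 with g = 0.022; discount at r = 0.1538.
D_1 = 7.9384
D_2 = 10.4334
D_3 = 10.9843
D_4 = 11.5643
TV_4 = 11.8187/(0.1538−0.022) = 89.6712
P₀ = Σ Dₜ/(1+r)ᵗ + TV_4/(1+r)^4 = 78.9916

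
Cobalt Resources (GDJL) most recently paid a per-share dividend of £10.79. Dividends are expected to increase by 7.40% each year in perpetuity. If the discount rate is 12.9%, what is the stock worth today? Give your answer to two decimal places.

£210.70

Gordon growth model: P₀ = D₁/(r − g). D₁ = 10.79 × (1 + 0.074) = 11.5885.
P₀ = 11.5885 / (0.129 − 0.074) = 11.5885 / 0.055 = 210.6993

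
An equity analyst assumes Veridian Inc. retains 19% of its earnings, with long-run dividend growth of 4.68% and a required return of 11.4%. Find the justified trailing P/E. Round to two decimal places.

Payout ratio b = 1 − 0.19 = 0.81.
Justified trailing P/E = b(1+g)/(r−g) = 0.81×(1+0.0468)/(0.114−0.0468) = 12.6177

12.62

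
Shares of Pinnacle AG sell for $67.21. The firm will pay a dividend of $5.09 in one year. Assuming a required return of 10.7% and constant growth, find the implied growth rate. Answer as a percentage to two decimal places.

3.13%

From P₀ = D₁/(r − g), the implied growth is g = r − D₁/P₀.
g = 0.107 − 5.09/67.21 = 0.107 − 0.07573 = 0.03127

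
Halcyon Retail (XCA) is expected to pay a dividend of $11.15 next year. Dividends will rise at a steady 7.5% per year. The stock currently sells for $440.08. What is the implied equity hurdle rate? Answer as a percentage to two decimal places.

10.03%

Rearranging the constant-growth DDM: r = D₁/P₀ + g.
r = 11.1500 / 440.08 + 0.075 = 0.02534 + 0.075 = 0.10034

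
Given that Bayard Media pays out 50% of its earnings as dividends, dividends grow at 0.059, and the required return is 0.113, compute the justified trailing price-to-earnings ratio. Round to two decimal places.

9.81

Justified trailing P/E = b(1+g)/(r−g) = 0.50×(1+0.059)/(0.113−0.059) = 9.8056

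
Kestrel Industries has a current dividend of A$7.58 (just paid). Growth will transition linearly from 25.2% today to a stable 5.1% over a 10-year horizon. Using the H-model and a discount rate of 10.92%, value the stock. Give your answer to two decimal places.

H-model: P₀ = D₀[(1+g_L) + H(g_S−g_L)]/(r−g_L), with H = 10/2 = 5.
P₀ = 7.58 × [(1+0.051) + 5×(0.252−0.051)] / (0.1092−0.051)
   = 7.58 × 2.0560 / 0.0582 = 267.7746

A$267.77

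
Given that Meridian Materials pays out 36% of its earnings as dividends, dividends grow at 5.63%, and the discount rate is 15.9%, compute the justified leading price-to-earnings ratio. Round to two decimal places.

Justified leading P/E = b/(r−g) = 0.36/(0.159−0.0563) = 3.5054

3.51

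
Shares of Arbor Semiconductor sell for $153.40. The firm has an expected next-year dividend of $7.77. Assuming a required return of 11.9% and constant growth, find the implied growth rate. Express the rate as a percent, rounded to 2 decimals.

6.83%

From P₀ = D₁/(r − g), the implied growth is g = r − D₁/P₀.
g = 0.119 − 7.77/153.40 = 0.119 − 0.05065 = 0.06835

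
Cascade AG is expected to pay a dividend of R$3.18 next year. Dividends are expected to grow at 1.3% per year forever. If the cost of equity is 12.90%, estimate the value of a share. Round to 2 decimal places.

Gordon growth model: P₀ = D₁/(r − g), with D₁ = 3.18 given directly.
P₀ = 3.1800 / (0.129 − 0.013) = 3.1800 / 0.116 = 27.4138

R$27.41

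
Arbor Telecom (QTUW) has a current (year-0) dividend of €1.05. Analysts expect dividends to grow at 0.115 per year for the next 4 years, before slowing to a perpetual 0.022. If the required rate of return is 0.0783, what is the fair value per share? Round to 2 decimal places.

Two-stage DDM. Project D₁…D_4 at 0.115, terminal growth 0.022, discount at r = 0.0783.
D_1 = 1.1707
D_2 = 1.3054
D_3 = 1.4555
D_4 = 1.6229
Terminal value at t=4: TV = D_5/(r−g) = 1.6586/(0.0783−0.022) = 29.4599
P₀ = 1.1707/(1+0.0783)^1 + 1.3054/(1+0.0783)^2 + 1.4555/(1+0.0783)^3 + 1.6229/(1+0.0783)^4 + 29.4599/(1+0.0783)^4 = 26.3605

€26.36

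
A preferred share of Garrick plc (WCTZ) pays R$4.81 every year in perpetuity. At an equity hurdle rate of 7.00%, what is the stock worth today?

Zero-growth DDM (perpetuity): P₀ = D/r = 4.81 / 0.07 = 68.7143

R$68.71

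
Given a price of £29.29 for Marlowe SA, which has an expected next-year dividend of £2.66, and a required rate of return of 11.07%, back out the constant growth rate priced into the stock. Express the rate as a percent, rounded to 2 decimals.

From P₀ = D₁/(r − g), the implied growth is g = r − D₁/P₀.
g = 0.1107 − 2.66/29.29 = 0.1107 − 0.09082 = 0.01988

1.99%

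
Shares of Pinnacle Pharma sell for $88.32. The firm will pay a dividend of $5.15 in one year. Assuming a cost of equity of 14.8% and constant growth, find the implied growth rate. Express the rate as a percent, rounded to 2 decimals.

From P₀ = D₁/(r − g), the implied growth is g = r − D₁/P₀.
g = 0.148 − 5.15/88.32 = 0.148 − 0.05831 = 0.08969

8.97%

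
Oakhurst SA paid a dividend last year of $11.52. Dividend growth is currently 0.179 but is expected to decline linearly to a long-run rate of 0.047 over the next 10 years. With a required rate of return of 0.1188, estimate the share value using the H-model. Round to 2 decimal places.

$273.88

H-model: P₀ = D₀[(1+g_L) + H(g_S−g_L)]/(r−g_L), with H = 10/2 = 5.
P₀ = 11.52 × [(1+0.047) + 5×(0.179−0.047)] / (0.1188−0.047)
   = 11.52 × 1.7070 / 0.0718 = 273.8808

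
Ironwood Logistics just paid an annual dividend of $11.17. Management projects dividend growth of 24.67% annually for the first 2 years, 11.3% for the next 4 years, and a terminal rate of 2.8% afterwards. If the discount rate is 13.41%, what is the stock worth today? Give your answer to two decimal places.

$198.62

Three-stage DDM. Project D₁…D_6; terminal Gordon value at t=6 with g = 0.028; discount at r = 0.1341.
D_1 = 13.9256
D_2 = 17.3611
D_3 = 19.3229
D_4 = 21.5064
D_5 = 23.9366
D_6 = 26.6414
TV_6 = 27.3874/(0.1341−0.028) = 258.1282
P₀ = Σ Dₜ/(1+r)ᵗ + TV_6/(1+r)^6 = 198.6233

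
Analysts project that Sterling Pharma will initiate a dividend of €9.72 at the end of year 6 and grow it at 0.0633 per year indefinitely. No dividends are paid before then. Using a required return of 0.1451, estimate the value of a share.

€60.35

Deferred-dividend DDM. At t=5 the remaining stream is a growing perpetuity with first payment D_6 = 9.72.
V_5 = D_6/(r−g) = 9.72/(0.1451−0.0633) = 118.8264
P₀ = V_5/(1+r)^5 = 118.8264/(1+0.1451)^5 = 60.3526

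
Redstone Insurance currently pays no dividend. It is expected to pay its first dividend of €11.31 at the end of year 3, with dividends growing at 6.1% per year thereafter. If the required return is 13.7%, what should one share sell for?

€115.11

Deferred-dividend DDM. At t=2 the remaining stream is a growing perpetuity with first payment D_3 = 11.31.
V_2 = D_3/(r−g) = 11.31/(0.137−0.061) = 148.8158
P₀ = V_2/(1+r)^2 = 148.8158/(1+0.137)^2 = 115.1140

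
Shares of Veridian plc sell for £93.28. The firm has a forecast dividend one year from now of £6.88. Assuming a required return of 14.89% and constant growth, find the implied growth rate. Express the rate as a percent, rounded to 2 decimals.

From P₀ = D₁/(r − g), the implied growth is g = r − D₁/P₀.
g = 0.1489 − 6.88/93.28 = 0.1489 − 0.07376 = 0.07514

7.51%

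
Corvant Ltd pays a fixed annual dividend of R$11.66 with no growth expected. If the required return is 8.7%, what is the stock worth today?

R$134.02

Zero-growth DDM (perpetuity): P₀ = D/r = 11.66 / 0.087 = 134.0230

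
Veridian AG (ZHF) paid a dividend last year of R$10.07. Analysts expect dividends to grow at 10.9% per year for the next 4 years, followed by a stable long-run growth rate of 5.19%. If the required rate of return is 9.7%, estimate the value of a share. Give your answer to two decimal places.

R$286.71

Two-stage DDM. Project D₁…D_4 at 0.109, terminal growth 0.0519, discount at r = 0.097.
D_1 = 11.1676
D_2 = 12.3849
D_3 = 13.7349
D_4 = 15.2320
Terminal value at t=4: TV = D_5/(r−g) = 16.0225/(0.097−0.0519) = 355.2659
P₀ = 11.1676/(1+0.097)^1 + 12.3849/(1+0.097)^2 + 13.7349/(1+0.097)^3 + 15.2320/(1+0.097)^4 + 355.2659/(1+0.097)^4 = 286.7103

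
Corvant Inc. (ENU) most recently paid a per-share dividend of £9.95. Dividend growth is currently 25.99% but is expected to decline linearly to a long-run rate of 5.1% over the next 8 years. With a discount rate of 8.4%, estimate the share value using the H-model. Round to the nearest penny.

H-model: P₀ = D₀[(1+g_L) + H(g_S−g_L)]/(r−g_L), with H = 8/2 = 4.
P₀ = 9.95 × [(1+0.051) + 4×(0.2599−0.051)] / (0.084−0.051)
   = 9.95 × 1.8866 / 0.033 = 568.8385

£568.84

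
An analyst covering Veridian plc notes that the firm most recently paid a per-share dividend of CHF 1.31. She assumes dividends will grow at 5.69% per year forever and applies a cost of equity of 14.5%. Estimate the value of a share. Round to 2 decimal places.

Gordon growth model: P₀ = D₁/(r − g). D₁ = 1.31 × (1 + 0.0569) = 1.3845.
P₀ = 1.3845 / (0.145 − 0.0569) = 1.3845 / 0.0881 = 15.7155

CHF 15.72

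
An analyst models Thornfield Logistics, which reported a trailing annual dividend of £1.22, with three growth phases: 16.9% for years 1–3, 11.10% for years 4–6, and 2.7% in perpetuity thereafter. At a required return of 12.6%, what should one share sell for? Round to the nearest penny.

Three-stage DDM. Project D₁…D_6; terminal Gordon value at t=6 with g = 0.027; discount at r = 0.126.
D_1 = 1.4262
D_2 = 1.6672
D_3 = 1.9490
D_4 = 2.1653
D_5 = 2.4056
D_6 = 2.6727
TV_6 = 2.7448/(0.126−0.027) = 27.7256
P₀ = Σ Dₜ/(1+r)ᵗ + TV_6/(1+r)^6 = 21.5376

£21.54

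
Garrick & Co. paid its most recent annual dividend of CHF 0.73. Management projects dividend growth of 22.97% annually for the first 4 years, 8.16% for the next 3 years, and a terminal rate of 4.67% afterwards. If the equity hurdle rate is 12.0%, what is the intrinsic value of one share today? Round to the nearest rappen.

CHF 20.32

Three-stage DDM. Project D₁…D_7; terminal Gordon value at t=7 with g = 0.0467; discount at r = 0.12.
D_1 = 0.8977
D_2 = 1.1039
D_3 = 1.3574
D_4 = 1.6692
D_5 = 1.8055
D_6 = 1.9528
D_7 = 2.1121
TV_7 = 2.2108/(0.12−0.0467) = 30.1605
P₀ = Σ Dₜ/(1+r)ᵗ + TV_7/(1+r)^7 = 20.3208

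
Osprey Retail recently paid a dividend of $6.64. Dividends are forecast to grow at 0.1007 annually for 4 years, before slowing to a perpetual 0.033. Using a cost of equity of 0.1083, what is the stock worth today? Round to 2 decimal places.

$114.73

Two-stage DDM. Project D₁…D_4 at 0.1007, terminal growth 0.033, discount at r = 0.1083.
D_1 = 7.3086
D_2 = 8.0446
D_3 = 8.8547
D_4 = 9.7464
Terminal value at t=4: TV = D_5/(r−g) = 10.0680/(0.1083−0.033) = 133.7055
P₀ = 7.3086/(1+0.1083)^1 + 8.0446/(1+0.1083)^2 + 8.8547/(1+0.1083)^3 + 9.7464/(1+0.1083)^4 + 133.7055/(1+0.1083)^4 = 114.7254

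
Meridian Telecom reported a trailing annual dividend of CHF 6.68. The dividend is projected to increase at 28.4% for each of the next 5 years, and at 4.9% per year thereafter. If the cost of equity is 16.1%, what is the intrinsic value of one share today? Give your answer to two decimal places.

CHF 149.15

Two-stage DDM. Project D₁…D_5 at 0.284, terminal growth 0.049, discount at r = 0.161.
D_1 = 8.5771
D_2 = 11.0130
D_3 = 14.1407
D_4 = 18.1567
D_5 = 23.3132
Terminal value at t=5: TV = D_6/(r−g) = 24.4555/(0.161−0.049) = 218.3529
P₀ = 8.5771/(1+0.161)^1 + 11.0130/(1+0.161)^2 + 14.1407/(1+0.161)^3 + 18.1567/(1+0.161)^4 + 23.3132/(1+0.161)^5 + 218.3529/(1+0.161)^5 = 149.1530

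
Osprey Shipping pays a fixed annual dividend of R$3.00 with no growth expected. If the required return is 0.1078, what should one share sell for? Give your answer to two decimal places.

Zero-growth DDM (perpetuity): P₀ = D/r = 3.00 / 0.1078 = 27.8293

R$27.83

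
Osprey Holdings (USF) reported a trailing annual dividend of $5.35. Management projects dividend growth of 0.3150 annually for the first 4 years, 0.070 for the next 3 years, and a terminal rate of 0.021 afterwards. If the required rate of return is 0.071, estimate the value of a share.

$320.70

Three-stage DDM. Project D₁…D_7; terminal Gordon value at t=7 with g = 0.021; discount at r = 0.071.
D_1 = 7.0352
D_2 = 9.2514
D_3 = 12.1655
D_4 = 15.9977
D_5 = 17.1175
D_6 = 18.3157
D_7 = 19.5978
TV_7 = 20.0094/(0.071−0.021) = 400.1878
P₀ = Σ Dₜ/(1+r)ᵗ + TV_7/(1+r)^7 = 320.6978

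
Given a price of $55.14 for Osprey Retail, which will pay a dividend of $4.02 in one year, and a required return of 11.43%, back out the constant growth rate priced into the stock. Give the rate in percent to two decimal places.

From P₀ = D₁/(r − g), the implied growth is g = r − D₁/P₀.
g = 0.1143 − 4.02/55.14 = 0.1143 − 0.07291 = 0.04139

4.14%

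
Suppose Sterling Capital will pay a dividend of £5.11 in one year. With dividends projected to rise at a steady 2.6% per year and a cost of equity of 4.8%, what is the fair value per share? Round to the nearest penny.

Gordon growth model: P₀ = D₁/(r − g), with D₁ = 5.11 given directly.
P₀ = 5.1100 / (0.048 − 0.026) = 5.1100 / 0.022 = 232.2727

£232.27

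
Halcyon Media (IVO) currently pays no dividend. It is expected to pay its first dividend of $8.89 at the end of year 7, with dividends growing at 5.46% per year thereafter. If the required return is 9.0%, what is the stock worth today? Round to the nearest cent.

$149.74

Deferred-dividend DDM. At t=6 the remaining stream is a growing perpetuity with first payment D_7 = 8.89.
V_6 = D_7/(r−g) = 8.89/(0.09−0.0546) = 251.1299
P₀ = V_6/(1+r)^6 = 251.1299/(1+0.09)^6 = 149.7406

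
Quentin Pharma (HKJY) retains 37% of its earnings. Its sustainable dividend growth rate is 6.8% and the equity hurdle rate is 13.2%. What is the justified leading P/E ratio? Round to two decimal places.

Payout ratio b = 1 − 0.37 = 0.63.
Justified leading P/E = b/(r−g) = 0.63/(0.132−0.068) = 9.8438

9.84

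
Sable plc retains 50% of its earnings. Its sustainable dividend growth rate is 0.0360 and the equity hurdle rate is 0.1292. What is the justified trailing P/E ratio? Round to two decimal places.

5.56

Payout ratio b = 1 − 0.50 = 0.50.
Justified trailing P/E = b(1+g)/(r−g) = 0.50×(1+0.036)/(0.1292−0.036) = 5.5579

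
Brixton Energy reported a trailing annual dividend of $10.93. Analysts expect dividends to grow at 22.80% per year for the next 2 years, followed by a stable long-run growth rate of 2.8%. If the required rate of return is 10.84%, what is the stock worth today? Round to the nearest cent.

Two-stage DDM. Project D₁…D_2 at 0.228, terminal growth 0.028, discount at r = 0.1084.
D_1 = 13.4220
D_2 = 16.4823
Terminal value at t=2: TV = D_3/(r−g) = 16.9438/(0.1084−0.028) = 210.7434
P₀ = 13.4220/(1+0.1084)^1 + 16.4823/(1+0.1084)^2 + 210.7434/(1+0.1084)^2 = 197.0636

$197.06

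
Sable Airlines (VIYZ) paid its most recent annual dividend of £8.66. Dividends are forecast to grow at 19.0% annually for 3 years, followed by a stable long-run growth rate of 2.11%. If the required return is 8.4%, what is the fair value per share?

Two-stage DDM. Project D₁…D_3 at 0.19, terminal growth 0.0211, discount at r = 0.084.
D_1 = 10.3054
D_2 = 12.2634
D_3 = 14.5935
Terminal value at t=3: TV = D_4/(r−g) = 14.9014/(0.084−0.0211) = 236.9062
P₀ = 10.3054/(1+0.084)^1 + 12.2634/(1+0.084)^2 + 14.5935/(1+0.084)^3 + 236.9062/(1+0.084)^3 = 217.3898

£217.39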